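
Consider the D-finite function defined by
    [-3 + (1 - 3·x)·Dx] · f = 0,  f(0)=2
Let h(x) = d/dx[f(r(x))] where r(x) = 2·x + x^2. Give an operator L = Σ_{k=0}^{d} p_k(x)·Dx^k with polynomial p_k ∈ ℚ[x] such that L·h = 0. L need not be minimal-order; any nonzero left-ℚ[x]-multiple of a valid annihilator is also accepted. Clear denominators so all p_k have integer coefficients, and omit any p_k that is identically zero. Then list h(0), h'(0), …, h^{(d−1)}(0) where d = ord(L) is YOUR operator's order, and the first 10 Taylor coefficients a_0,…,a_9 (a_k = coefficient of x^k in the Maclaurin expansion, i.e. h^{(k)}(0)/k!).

L = (13 + 18·x + 9·x^2) + (-1 + 5·x + 9·x^2 + 3·x^3)·Dx  (order 1).
h: a_k = 12, 156, 1512, 13032, 105300, 816804, 6159888, 45506448, 330928092, 2376836460, …
ICs: h(0) = 12.

f: a_k = 2, 6, 18, 54, 162, 486, 1458, 4374, 13122, 39366, …
Substitute x→r, Dx→(1/r')Dx; clear ⇒ L₀.
Derive L from L₀ (diff closure).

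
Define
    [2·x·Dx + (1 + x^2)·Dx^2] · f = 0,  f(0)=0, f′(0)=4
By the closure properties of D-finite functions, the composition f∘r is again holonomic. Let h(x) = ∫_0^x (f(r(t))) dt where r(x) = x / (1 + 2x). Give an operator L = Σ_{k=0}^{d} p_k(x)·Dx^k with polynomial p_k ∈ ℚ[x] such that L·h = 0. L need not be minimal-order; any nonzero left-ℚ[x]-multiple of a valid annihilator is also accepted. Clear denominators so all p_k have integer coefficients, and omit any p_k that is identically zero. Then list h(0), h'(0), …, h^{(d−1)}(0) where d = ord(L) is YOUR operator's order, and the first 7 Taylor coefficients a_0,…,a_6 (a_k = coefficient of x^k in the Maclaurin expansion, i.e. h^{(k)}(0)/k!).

L = (4 + 10·x)·Dx^2 + (1 + 4·x + 5·x^2)·Dx^3  (order 3).
h: a_k = 0, 0, 2, -8/3, 11/3, -24/5, 82/15, …
ICs: h(0) = 0, h′(0) = 0, h′′(0) = 4.

f: a_k = 0, 4, 0, -4/3, 0, 4/5, 0, …
f∘r: x↦r, Dx↦Dx/r' in L_f ⇒ L₀.
h=∫h₀ ⇒ L = L₀·Dx.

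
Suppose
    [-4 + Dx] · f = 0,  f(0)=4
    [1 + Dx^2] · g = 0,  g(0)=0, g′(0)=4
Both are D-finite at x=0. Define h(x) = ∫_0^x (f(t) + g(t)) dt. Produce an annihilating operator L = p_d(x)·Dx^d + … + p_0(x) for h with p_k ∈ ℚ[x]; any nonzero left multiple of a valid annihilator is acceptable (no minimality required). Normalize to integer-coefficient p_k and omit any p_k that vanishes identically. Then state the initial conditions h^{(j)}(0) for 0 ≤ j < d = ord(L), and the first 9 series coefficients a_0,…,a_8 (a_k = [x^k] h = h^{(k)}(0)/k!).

f: a_k = 4, 16, 32, 128/3, 128/3, 512/15, 1024/45, 4096/315, 2048/315, …
g: a_k = 0, 4, 0, -2/3, 0, 1/30, 0, -1/1260, 0, …
Sum ⇒ L₀ = lclm(L_f,L_g) in ℚ(x)⟨Dx⟩.
Integrate: L := L₀·Dx.
L = -4·Dx + Dx^2 - 4·Dx^3 + Dx^4  (order 4).
h: a_k = 0, 4, 10, 32/3, 21/2, 128/15, 205/36, 1024/315, 5461/3360, …
ICs: h(0) = 0, h′(0) = 4, h′′(0) = 20, h′′′(0) = 64.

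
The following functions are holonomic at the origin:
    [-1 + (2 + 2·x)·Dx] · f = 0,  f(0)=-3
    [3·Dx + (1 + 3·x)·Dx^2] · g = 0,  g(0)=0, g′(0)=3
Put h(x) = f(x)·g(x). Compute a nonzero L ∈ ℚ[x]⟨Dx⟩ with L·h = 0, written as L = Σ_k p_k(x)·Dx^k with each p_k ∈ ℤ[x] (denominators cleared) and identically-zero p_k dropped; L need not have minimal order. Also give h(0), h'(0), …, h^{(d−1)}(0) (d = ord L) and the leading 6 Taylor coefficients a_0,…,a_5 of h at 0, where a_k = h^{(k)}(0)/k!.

f: a_k = -3, -3/2, 3/8, -3/16, 15/128, -21/256, …
g: a_k = 0, 3, -9/2, 9, -81/4, 243/5, …
h₀=f·g: eliminate ⇒ L₀, order ≤ 1·2.
L = (-3 + 3·x) + (8 + 8·x)·Dx + (4 + 20·x + 28·x^2 + 12·x^3)·Dx^2  (order 2).
h: a_k = 0, -9, 9, -153/8, 45, -70947/640, …
ICs: h(0) = 0, h′(0) = -9.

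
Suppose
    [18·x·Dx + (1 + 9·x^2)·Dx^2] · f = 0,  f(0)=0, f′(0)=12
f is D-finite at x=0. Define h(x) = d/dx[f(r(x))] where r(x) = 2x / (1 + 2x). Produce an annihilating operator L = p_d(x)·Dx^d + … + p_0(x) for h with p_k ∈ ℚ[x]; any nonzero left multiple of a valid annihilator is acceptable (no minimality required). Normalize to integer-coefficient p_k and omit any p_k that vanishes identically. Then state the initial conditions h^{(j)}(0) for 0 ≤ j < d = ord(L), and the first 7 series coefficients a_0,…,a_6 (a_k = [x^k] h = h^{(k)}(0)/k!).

f: a_k = 0, 12, 0, -36, 0, 972/5, 0, …
h₀=f(r): pull back L_f along r ⇒ L₀.
Differentiate: ansatz ord ≤ ord L₀ ⇒ L.
L = (4 + 80·x) + (1 + 4·x + 40·x^2)·Dx  (order 1).
h: a_k = 24, -96, -576, 6144, -1536, -239616, 1019904, …
ICs: h(0) = 24.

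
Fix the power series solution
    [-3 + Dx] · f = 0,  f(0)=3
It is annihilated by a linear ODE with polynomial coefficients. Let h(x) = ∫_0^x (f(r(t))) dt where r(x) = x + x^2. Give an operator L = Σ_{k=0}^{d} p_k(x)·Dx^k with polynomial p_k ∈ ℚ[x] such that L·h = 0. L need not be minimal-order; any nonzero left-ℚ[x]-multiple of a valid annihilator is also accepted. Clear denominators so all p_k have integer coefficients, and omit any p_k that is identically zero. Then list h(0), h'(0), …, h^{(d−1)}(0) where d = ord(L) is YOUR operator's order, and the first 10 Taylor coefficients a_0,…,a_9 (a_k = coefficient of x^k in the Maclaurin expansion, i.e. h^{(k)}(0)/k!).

L = (-3 - 6·x)·Dx + Dx^2  (order 2).
h: a_k = 0, 3, 9/2, 15/2, 81/8, 513/40, 1161/80, 8613/560, 13527/896, 62739/4480, …
ICs: h(0) = 0, h′(0) = 3.

f: a_k = 3, 9, 27/2, 27/2, 81/8, 243/40, 243/80, 729/560, 2187/4480, 729/4480, …
L₀ from L_f via x↦r, Dx↦r'^{-1}Dx.
h=∫h₀ ⇒ L = L₀·Dx.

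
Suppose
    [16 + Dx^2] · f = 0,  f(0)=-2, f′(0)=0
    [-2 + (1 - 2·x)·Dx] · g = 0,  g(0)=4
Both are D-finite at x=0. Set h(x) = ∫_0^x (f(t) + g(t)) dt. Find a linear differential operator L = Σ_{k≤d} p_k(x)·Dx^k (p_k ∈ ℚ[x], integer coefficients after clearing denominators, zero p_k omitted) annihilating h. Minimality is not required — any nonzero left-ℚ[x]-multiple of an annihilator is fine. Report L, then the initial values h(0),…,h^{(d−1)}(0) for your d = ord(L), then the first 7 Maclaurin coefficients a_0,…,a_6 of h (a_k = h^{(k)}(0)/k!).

f: a_k = -2, 0, 16, 0, -64/3, 0, 512/45, …
g: a_k = 4, 8, 16, 32, 64, 128, 256, …
Weyl lclm of L_f,L_g ⇒ L₀ (ord ≤ 3).
h=∫₀ˣh₀: take L = L₀·Dx.
L = (-160 + 256·x - 256·x^2)·Dx + (48 - 224·x + 384·x^2 - 256·x^3)·Dx^2 + (-10 + 16·x - 16·x^2)·Dx^3 + (3 - 14·x + 24·x^2 - 16·x^3)·Dx^4  (order 4).
h: a_k = 0, 2, 4, 32/3, 8, 128/15, 64/3, …
ICs: h(0) = 0, h′(0) = 2, h′′(0) = 8, h′′′(0) = 64.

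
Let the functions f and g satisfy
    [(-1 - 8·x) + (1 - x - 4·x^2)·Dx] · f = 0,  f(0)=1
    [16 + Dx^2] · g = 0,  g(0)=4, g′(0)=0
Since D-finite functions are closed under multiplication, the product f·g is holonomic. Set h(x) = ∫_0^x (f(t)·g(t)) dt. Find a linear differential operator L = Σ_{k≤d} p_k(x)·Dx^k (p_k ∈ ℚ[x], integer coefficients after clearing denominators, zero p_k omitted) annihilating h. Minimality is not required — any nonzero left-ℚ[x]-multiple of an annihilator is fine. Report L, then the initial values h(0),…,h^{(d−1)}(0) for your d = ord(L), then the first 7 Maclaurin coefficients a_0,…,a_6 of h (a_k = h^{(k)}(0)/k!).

f: a_k = 1, 1, 5, 9, 29, 65, 181, …
g: a_k = 4, 0, -32, 0, 128/3, 0, -1024/45, …
h₀=f·g: eliminate ⇒ L₀, order ≤ 1·2.
h=∫h₀ ⇒ L = L₀·Dx.
L = (-8 + 16·x + 64·x^2)·Dx + (2 + 16·x)·Dx^2 + (-1 + x + 4·x^2)·Dx^3  (order 3).
h: a_k = 0, 4, 2, -4, 1, -4/15, 22/9, …
ICs: h(0) = 0, h′(0) = 4, h′′(0) = 4.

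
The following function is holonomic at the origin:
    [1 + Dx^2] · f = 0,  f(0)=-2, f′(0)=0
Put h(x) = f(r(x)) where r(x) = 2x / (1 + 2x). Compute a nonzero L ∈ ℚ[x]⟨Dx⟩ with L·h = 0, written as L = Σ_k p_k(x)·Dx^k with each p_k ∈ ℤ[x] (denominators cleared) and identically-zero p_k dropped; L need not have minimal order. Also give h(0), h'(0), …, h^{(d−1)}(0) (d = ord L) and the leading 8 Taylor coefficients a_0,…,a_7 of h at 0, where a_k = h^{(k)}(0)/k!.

f: a_k = -2, 0, 1, 0, -1/12, 0, 1/360, 0, …
h₀=f(r): pull back L_f along r ⇒ L₀.
L = 4 + (4 + 24·x + 48·x^2 + 32·x^3)·Dx + (1 + 8·x + 24·x^2 + 32·x^3 + 16·x^4)·Dx^2  (order 2).
h: a_k = -2, 0, 4, -16, 140/3, -352/3, 12008/45, -2784/5, …
ICs: h(0) = -2, h′(0) = 0.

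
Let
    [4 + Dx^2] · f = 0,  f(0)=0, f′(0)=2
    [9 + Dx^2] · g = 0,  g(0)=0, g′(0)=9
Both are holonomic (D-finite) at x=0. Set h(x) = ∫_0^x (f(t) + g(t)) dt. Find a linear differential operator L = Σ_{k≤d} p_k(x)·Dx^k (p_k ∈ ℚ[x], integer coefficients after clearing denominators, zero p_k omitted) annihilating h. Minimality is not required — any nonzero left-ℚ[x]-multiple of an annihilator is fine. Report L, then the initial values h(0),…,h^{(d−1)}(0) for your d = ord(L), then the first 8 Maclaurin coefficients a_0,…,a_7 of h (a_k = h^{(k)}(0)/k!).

f: a_k = 0, 2, 0, -4/3, 0, 4/15, 0, -8/315, …
g: a_k = 0, 9, 0, -27/2, 0, 243/40, 0, -729/560, …
h₀=f+g: left-lcm gives L₀, ord ≤ 4.
h=∫h₀ ⇒ L = L₀·Dx.
L = 36·Dx + 13·Dx^3 + Dx^5  (order 5).
h: a_k = 0, 0, 11/2, 0, -89/24, 0, 761/720, 0, …
ICs: h(0) = 0, h′(0) = 0, h′′(0) = 11, h′′′(0) = 0, h′′′′(0) = -89.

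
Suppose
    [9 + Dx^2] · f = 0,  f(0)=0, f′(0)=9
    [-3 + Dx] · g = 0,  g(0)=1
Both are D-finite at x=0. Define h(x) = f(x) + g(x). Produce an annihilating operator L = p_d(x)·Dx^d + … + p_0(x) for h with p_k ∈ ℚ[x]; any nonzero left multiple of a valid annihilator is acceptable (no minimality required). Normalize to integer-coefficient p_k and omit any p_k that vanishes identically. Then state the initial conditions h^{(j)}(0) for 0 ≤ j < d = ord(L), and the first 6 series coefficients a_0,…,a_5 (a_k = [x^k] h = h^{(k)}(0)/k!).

L = -27 + 9·Dx - 3·Dx^2 + Dx^3  (order 3).
h: a_k = 1, 12, 9/2, -9, 27/8, 81/10, …
ICs: h(0) = 1, h′(0) = 12, h′′(0) = 9.

f: a_k = 0, 9, 0, -27/2, 0, 243/40, …
g: a_k = 1, 3, 9/2, 9/2, 27/8, 81/40, …
Sum ⇒ L₀ = lclm(L_f,L_g) in ℚ(x)⟨Dx⟩.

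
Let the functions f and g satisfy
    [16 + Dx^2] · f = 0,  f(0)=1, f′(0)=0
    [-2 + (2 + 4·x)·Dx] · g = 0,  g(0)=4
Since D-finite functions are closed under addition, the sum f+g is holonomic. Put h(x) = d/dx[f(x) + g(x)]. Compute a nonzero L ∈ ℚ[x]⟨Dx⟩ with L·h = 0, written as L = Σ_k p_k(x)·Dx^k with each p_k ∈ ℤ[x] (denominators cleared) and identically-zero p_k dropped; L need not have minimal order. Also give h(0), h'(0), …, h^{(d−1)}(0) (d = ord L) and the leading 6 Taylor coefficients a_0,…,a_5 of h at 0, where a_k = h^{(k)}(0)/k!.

L = (-496 - 1024·x - 1024·x^2) + (-304 - 1632·x - 3072·x^2 - 2048·x^3)·Dx + (-31 - 64·x - 64·x^2)·Dx^2 + (-19 - 102·x - 192·x^2 - 128·x^3)·Dx^3  (order 3).
h: a_k = 4, -20, 6, 98/3, 35/2, -1969/30, …
ICs: h(0) = 4, h′(0) = -20, h′′(0) = 12.

f: a_k = 1, 0, -8, 0, 32/3, 0, …
g: a_k = 4, 4, -2, 2, -5/2, 7/2, …
f+g: L₀ = lclm(L_f,L_g), ord ≤ 2+1.
h=h₀': d/dx-closure on L₀ ⇒ L.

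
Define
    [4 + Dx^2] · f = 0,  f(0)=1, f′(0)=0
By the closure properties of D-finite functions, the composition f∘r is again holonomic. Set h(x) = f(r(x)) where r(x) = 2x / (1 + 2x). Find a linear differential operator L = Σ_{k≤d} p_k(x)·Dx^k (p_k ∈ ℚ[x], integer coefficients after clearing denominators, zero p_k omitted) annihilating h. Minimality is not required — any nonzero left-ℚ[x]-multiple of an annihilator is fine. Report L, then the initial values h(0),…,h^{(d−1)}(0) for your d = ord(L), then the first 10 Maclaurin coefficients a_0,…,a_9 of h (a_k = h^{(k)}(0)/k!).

L = 16 + (4 + 24·x + 48·x^2 + 32·x^3)·Dx + (1 + 8·x + 24·x^2 + 32·x^3 + 16·x^4)·Dx^2  (order 2).
h: a_k = 1, 0, -8, 32, -256/3, 512/3, -9856/45, -512/5, 602624/315, -2646016/315, …
ICs: h(0) = 1, h′(0) = 0.

f: a_k = 1, 0, -2, 0, 2/3, 0, -4/45, 0, 2/315, 0, …
Change of var in L_f (x↦r) gives L₀.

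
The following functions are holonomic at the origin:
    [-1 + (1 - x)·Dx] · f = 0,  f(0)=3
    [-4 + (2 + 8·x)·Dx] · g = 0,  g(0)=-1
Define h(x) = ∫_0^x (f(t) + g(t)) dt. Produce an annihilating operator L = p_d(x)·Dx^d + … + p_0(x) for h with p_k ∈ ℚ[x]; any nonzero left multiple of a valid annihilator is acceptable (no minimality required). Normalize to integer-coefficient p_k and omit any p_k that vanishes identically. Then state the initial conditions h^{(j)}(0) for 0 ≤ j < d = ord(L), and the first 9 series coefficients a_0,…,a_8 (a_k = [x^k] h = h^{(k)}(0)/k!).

f: a_k = 3, 3, 3, 3, 3, 3, 3, 3, 3, …
g: a_k = -1, -2, 2, -4, 10, -28, 84, -264, 858, …
f+g: L₀ = lclm(L_f,L_g), ord ≤ 1+1.
Integrate: L := L₀·Dx.
L = (-8 - 12·x)·Dx + (6 + 8·x + 36·x^2)·Dx^2 + (1 - 3·x - 22·x^2 + 24·x^3)·Dx^3  (order 3).
h: a_k = 0, 2, 1/2, 5/3, -1/4, 13/5, -25/6, 87/7, -261/8, …
ICs: h(0) = 0, h′(0) = 2, h′′(0) = 1.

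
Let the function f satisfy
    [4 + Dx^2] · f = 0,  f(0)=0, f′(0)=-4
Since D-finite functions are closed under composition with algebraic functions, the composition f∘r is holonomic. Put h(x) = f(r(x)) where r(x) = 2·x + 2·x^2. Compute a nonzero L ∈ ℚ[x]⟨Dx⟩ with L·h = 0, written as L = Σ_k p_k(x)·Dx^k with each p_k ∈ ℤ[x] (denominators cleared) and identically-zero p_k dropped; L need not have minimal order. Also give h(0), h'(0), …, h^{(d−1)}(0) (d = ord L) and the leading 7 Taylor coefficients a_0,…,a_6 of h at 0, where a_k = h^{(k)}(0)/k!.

f: a_k = 0, -4, 0, 8/3, 0, -8/15, 0, …
Change of var in L_f (x↦r) gives L₀.
L = (16 + 96·x + 192·x^2 + 128·x^3) - 2·Dx + (1 + 2·x)·Dx^2  (order 2).
h: a_k = 0, -8, -8, 64/3, 64, 704/15, -64, …
ICs: h(0) = 0, h′(0) = -8.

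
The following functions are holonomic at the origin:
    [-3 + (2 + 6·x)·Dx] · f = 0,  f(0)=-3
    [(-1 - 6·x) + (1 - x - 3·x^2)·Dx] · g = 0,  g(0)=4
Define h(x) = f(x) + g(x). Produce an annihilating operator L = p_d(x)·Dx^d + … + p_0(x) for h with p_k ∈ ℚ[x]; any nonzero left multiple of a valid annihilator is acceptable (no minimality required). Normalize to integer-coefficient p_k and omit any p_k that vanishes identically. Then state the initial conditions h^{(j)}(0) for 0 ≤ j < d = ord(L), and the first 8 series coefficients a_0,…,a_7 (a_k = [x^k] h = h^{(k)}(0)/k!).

f: a_k = -3, -9/2, 27/8, -81/16, 1215/128, -5103/256, 45927/1024, -216513/2048, …
g: a_k = 4, 4, 16, 28, 76, 160, 388, 868, …
Sum ⇒ L₀ = lclm(L_f,L_g) in ℚ(x)⟨Dx⟩.
L = (57 + 297·x + 567·x^2 + 810·x^3) + (-41 - 246·x - 891·x^2 - 1998·x^3 - 2025·x^4)·Dx + (-2 + 38·x + 186·x^2 - 54·x^3 - 918·x^4 - 810·x^5)·Dx^2  (order 2).
h: a_k = 1, -1/2, 155/8, 367/16, 10943/128, 35857/256, 443239/1024, 1561151/2048, …
ICs: h(0) = 1, h′(0) = -1/2.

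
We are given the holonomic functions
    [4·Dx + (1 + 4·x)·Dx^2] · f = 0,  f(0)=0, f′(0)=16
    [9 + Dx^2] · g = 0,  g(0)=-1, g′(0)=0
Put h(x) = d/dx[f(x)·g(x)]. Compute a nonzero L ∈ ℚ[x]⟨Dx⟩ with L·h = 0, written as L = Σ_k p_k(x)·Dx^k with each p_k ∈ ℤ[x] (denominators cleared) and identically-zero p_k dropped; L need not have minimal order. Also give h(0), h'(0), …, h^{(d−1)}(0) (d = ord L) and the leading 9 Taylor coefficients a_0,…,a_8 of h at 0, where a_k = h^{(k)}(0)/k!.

f: a_k = 0, 16, -32, 256/3, -256, 4096/5, -8192/3, 65536/7, -32768, …
g: a_k = -1, 0, 9/2, 0, -27/8, 0, 81/80, 0, -729/4480, …
L₀ := L_f ⊗_s L_g (sym. prod.), ord ≤ 4.
Differentiate: ansatz ord ≤ ord L₀ ⇒ L.
L = (-153603 - 635688·x - 3184272·x^2 - 4292352·x^3 + 12503808·x^4 + 40310784·x^5 + 26873856·x^6) + (-47736 - 304992·x - 311040·x^2 + 2073600·x^3 + 7464960·x^4 + 5971968·x^5)·Dx + (-19110 - 88272·x - 352800·x^2 + 41472·x^3 + 3773952·x^4 + 8957952·x^5 + 5971968·x^6)·Dx^2 + (-5304 - 33888·x - 34560·x^2 + 230400·x^3 + 829440·x^4 + 663552·x^5)·Dx^3 + (-227 - 1960·x + 112·x^2 + 57600·x^3 + 264960·x^4 + 497664·x^5 + 331776·x^6)·Dx^4  (order 4).
h: a_k = -16, 64, -40, 448, -2446, 10120, -208169/5, 852464/5, -194189089/280, …
ICs: h(0) = -16, h′(0) = 64, h′′(0) = -80, h′′′(0) = 2688.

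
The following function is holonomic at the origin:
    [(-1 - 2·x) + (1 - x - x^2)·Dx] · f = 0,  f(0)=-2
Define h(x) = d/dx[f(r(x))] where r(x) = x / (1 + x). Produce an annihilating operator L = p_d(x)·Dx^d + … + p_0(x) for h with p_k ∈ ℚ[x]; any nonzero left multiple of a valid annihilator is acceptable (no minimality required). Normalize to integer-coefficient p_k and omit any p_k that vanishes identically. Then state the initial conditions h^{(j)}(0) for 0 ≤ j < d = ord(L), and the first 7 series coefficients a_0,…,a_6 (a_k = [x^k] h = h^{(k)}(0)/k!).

f: a_k = -2, -2, -4, -6, -10, -16, -26, …
Substitute x→r, Dx→(1/r')Dx; clear ⇒ L₀.
Derive L from L₀ (diff closure).
L = (2 + 6·x + 12·x^2 + 6·x^3) + (-1 - 5·x - 6·x^2 + x^3 + 3·x^4)·Dx  (order 1).
h: a_k = -2, -4, 0, -8, 10, -24, 42, …
ICs: h(0) = -2.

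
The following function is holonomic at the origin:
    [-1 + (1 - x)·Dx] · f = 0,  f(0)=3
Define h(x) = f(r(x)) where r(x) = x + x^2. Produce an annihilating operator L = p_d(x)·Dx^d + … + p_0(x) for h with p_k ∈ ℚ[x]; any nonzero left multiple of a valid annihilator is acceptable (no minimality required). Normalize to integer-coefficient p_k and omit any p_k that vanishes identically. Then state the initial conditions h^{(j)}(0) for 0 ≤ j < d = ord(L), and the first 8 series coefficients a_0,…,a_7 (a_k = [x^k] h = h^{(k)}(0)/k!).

L = (1 + 2·x) + (-1 + x + x^2)·Dx  (order 1).
h: a_k = 3, 3, 6, 9, 15, 24, 39, 63, …
ICs: h(0) = 3.

f: a_k = 3, 3, 3, 3, 3, 3, 3, 3, …
h₀=f(r): pull back L_f along r ⇒ L₀.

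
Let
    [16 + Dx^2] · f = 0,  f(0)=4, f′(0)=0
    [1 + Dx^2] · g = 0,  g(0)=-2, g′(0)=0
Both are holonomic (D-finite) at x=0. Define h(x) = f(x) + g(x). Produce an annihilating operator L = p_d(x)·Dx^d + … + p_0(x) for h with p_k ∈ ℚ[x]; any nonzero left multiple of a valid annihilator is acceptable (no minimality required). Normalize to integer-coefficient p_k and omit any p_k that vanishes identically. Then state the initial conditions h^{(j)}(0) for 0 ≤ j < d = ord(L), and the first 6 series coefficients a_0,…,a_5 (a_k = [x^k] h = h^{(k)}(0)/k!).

L = 16 + 17·Dx^2 + Dx^4  (order 4).
h: a_k = 2, 0, -31, 0, 511/12, 0, …
ICs: h(0) = 2, h′(0) = 0, h′′(0) = -62, h′′′(0) = 0.

f: a_k = 4, 0, -32, 0, 128/3, 0, …
g: a_k = -2, 0, 1, 0, -1/12, 0, …
h₀=f+g: left-lcm gives L₀, ord ≤ 4.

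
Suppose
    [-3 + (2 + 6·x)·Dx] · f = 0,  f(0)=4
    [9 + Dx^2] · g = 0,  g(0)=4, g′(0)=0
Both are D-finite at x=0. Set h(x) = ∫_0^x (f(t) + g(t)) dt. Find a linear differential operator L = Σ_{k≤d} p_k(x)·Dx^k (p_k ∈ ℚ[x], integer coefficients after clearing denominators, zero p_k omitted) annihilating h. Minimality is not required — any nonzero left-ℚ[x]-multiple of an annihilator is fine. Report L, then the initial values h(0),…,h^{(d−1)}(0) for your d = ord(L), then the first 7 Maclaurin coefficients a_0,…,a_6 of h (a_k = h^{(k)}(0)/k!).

L = (-63 - 216·x - 324·x^2)·Dx + (18 + 198·x + 648·x^2 + 648·x^3)·Dx^2 + (-7 - 24·x - 36·x^2)·Dx^3 + (2 + 22·x + 72·x^2 + 72·x^3)·Dx^4  (order 4).
h: a_k = 0, 8, 3, -15/2, 27/16, 27/160, 567/128, …
ICs: h(0) = 0, h′(0) = 8, h′′(0) = 6, h′′′(0) = -45.

f: a_k = 4, 6, -9/2, 27/4, -405/32, 1701/64, -15309/256, …
g: a_k = 4, 0, -18, 0, 27/2, 0, -81/20, …
Weyl lclm of L_f,L_g ⇒ L₀ (ord ≤ 3).
∫: right-multiply L₀ by Dx.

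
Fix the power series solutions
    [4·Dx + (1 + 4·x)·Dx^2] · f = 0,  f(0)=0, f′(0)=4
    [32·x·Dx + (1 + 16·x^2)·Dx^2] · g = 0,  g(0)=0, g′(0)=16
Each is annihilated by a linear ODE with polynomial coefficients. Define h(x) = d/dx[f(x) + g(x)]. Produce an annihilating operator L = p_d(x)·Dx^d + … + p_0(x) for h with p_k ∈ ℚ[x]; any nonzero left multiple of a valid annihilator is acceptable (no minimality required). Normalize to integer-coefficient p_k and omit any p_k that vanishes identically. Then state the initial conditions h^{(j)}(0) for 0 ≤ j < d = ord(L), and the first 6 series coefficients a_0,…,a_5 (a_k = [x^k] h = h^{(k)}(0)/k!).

f: a_k = 0, 4, -8, 64/3, -64, 1024/5, …
g: a_k = 0, 16, 0, -256/3, 0, 4096/5, …
h₀=f+g: left-lcm gives L₀, ord ≤ 4.
h₀' ⇒ L via d/dx closure of L₀.
L = (-32 - 384·x + 1536·x^2 + 2048·x^3) + (-16 - 64·x + 3072·x^3 + 4096·x^4)·Dx + (-1 + 4·x + 32·x^2 + 128·x^3 + 768·x^4 + 1024·x^5)·Dx^2  (order 2).
h: a_k = 20, -16, -192, -256, 5120, -4096, …
ICs: h(0) = 20, h′(0) = -16.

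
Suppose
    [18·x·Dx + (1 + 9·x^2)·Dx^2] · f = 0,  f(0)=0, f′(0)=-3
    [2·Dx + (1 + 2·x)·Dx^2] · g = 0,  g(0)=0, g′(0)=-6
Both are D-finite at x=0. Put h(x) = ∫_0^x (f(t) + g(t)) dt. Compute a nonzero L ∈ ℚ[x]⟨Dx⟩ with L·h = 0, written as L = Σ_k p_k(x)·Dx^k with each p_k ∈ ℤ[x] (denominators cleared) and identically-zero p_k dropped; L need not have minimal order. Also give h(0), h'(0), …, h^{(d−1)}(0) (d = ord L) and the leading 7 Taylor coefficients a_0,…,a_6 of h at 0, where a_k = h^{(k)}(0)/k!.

f: a_k = 0, -3, 0, 9, 0, -243/5, 0, …
g: a_k = 0, -6, 6, -8, 12, -96/5, 32, …
Weyl lclm of L_f,L_g ⇒ L₀ (ord ≤ 4).
Integrate: L := L₀·Dx.
L = (-18 - 108·x + 486·x^2 + 324·x^3)·Dx^2 + (-13 - 36·x + 135·x^2 + 972·x^3 + 648·x^4)·Dx^3 + (-1 + 7·x + 18·x^2 + 81·x^3 + 243·x^4 + 162·x^5)·Dx^4  (order 4).
h: a_k = 0, 0, -9/2, 2, 1/4, 12/5, -113/10, …
ICs: h(0) = 0, h′(0) = 0, h′′(0) = -9, h′′′(0) = 12.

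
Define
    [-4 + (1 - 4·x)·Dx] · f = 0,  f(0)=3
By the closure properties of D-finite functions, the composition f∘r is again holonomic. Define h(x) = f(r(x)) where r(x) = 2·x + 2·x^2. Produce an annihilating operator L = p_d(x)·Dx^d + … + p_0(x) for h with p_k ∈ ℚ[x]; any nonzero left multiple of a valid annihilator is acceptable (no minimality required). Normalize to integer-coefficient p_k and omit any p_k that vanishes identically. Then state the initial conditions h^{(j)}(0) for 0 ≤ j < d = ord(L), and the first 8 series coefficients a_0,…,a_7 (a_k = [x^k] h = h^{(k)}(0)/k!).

f: a_k = 3, 12, 48, 192, 768, 3072, 12288, 49152, …
L₀ from L_f via x↦r, Dx↦r'^{-1}Dx.
L = (8 + 16·x) + (-1 + 8·x + 8·x^2)·Dx  (order 1).
h: a_k = 3, 24, 216, 1920, 17088, 152064, 1353216, 12042240, …
ICs: h(0) = 3.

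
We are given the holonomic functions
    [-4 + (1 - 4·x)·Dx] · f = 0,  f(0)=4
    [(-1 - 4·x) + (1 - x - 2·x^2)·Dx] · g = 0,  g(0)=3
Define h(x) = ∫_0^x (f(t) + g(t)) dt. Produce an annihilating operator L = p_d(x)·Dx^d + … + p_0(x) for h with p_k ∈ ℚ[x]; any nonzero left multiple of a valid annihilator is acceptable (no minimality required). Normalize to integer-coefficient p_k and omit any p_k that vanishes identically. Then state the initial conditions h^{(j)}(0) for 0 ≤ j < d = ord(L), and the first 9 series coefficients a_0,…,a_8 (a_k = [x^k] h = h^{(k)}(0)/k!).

L = (-8 - 144·x + 96·x^2 - 128·x^3)·Dx + (26 - 28·x - 120·x^2 + 128·x^3 - 256·x^4)·Dx^2 + (-3 + 19·x - 34·x^2 + 24·x^3 + 16·x^4 - 64·x^5)·Dx^3  (order 3).
h: a_k = 0, 7, 19/2, 73/3, 271/4, 1057/5, 4159/6, 2359, 65791/8, …
ICs: h(0) = 0, h′(0) = 7, h′′(0) = 19.

f: a_k = 4, 16, 64, 256, 1024, 4096, 16384, 65536, 262144, …
g: a_k = 3, 3, 9, 15, 33, 63, 129, 255, 513, …
f+g: L₀ = lclm(L_f,L_g), ord ≤ 1+1.
h=∫₀ˣh₀: take L = L₀·Dx.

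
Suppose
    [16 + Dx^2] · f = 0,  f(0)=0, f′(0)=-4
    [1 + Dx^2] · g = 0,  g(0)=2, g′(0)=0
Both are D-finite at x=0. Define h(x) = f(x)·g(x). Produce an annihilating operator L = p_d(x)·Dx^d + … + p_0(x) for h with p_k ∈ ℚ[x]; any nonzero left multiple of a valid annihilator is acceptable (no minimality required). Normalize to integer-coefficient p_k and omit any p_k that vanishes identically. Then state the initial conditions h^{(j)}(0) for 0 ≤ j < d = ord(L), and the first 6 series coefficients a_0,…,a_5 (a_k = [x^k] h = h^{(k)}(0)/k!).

f: a_k = 0, -4, 0, 32/3, 0, -128/15, …
g: a_k = 2, 0, -1, 0, 1/12, 0, …
Product ⇒ symmetric product L₀, ord ≤ 4.
L = 225 + 34·Dx^2 + Dx^4  (order 4).
h: a_k = 0, -8, 0, 76/3, 0, -421/15, …
ICs: h(0) = 0, h′(0) = -8, h′′(0) = 0, h′′′(0) = 152.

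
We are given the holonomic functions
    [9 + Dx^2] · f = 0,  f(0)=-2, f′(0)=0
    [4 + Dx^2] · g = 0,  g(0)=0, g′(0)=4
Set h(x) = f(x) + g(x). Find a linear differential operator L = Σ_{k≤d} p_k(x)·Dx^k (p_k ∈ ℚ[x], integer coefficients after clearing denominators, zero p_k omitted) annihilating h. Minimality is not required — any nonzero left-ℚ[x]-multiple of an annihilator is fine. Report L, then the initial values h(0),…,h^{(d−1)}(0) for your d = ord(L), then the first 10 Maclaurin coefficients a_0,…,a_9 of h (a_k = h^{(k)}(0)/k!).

f: a_k = -2, 0, 9, 0, -27/4, 0, 81/40, 0, -729/2240, 0, …
g: a_k = 0, 4, 0, -8/3, 0, 8/15, 0, -16/315, 0, 8/2835, …
L₀ := lclm(L_f,L_g); ord L₀ ≤ 2+2.
L = 36 + 13·Dx^2 + Dx^4  (order 4).
h: a_k = -2, 4, 9, -8/3, -27/4, 8/15, 81/40, -16/315, -729/2240, 8/2835, …
ICs: h(0) = -2, h′(0) = 4, h′′(0) = 18, h′′′(0) = -16.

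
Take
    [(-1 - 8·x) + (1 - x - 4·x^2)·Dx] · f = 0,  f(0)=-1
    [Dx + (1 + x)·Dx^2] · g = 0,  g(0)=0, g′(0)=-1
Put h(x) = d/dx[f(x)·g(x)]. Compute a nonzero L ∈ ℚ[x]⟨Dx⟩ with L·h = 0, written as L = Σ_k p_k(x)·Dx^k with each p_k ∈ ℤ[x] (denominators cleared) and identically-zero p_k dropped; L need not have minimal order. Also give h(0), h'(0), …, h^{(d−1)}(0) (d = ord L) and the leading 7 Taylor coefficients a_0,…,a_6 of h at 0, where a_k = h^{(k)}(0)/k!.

L = (236 + 648·x + 576·x^2) + (25 + 277·x + 672·x^2 + 448·x^3)·Dx + (-9 - 16·x + 45·x^2 + 116·x^3 + 64·x^4)·Dx^2  (order 2).
h: a_k = 1, 1, 29/2, 79/3, 1567/12, 3137/10, 4393/4, …
ICs: h(0) = 1, h′(0) = 1.

f: a_k = -1, -1, -5, -9, -29, -65, -181, …
g: a_k = 0, -1, 1/2, -1/3, 1/4, -1/5, 1/6, …
L₀ := L_f ⊗_s L_g (sym. prod.), ord ≤ 2.
Derive L from L₀ (diff closure).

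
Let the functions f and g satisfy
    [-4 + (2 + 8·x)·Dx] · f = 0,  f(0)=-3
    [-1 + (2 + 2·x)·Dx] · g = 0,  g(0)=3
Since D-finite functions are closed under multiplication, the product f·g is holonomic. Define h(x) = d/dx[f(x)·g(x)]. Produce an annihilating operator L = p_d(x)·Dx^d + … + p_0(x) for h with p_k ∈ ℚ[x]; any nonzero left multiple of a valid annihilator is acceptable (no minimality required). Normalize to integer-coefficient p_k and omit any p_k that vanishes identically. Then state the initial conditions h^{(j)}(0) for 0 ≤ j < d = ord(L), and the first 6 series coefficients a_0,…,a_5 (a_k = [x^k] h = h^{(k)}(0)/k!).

L = -9 + (-10 - 66·x - 120·x^2 - 64·x^3)·Dx  (order 1).
h: a_k = -45/2, 81/4, -1215/16, 8829/32, -257175/256, 1890783/512, …
ICs: h(0) = -45/2.

f: a_k = -3, -6, 6, -12, 30, -84, …
g: a_k = 3, 3/2, -3/8, 3/16, -15/128, 21/256, …
Sym-product of L_f,L_g gives L₀ (≤ ord 1).
Differentiate: ansatz ord ≤ ord L₀ ⇒ L.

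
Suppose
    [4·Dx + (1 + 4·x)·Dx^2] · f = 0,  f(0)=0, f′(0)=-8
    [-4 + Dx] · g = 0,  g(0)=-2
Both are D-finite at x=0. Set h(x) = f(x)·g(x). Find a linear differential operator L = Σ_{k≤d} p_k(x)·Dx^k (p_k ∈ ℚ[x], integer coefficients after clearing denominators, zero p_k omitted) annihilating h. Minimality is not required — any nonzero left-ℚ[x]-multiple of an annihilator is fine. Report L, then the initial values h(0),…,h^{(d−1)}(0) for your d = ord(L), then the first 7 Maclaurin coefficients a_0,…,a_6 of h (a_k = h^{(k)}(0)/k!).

L = 64·x + (-4 - 32·x)·Dx + (1 + 4·x)·Dx^2  (order 2).
h: a_k = 0, 16, 32, 256/3, 0, 1536/5, -7168/9, …
ICs: h(0) = 0, h′(0) = 16.

f: a_k = 0, -8, 16, -128/3, 128, -2048/5, 4096/3, …
g: a_k = -2, -8, -16, -64/3, -64/3, -256/15, -512/45, …
L₀ := L_f ⊗_s L_g (sym. prod.), ord ≤ 2.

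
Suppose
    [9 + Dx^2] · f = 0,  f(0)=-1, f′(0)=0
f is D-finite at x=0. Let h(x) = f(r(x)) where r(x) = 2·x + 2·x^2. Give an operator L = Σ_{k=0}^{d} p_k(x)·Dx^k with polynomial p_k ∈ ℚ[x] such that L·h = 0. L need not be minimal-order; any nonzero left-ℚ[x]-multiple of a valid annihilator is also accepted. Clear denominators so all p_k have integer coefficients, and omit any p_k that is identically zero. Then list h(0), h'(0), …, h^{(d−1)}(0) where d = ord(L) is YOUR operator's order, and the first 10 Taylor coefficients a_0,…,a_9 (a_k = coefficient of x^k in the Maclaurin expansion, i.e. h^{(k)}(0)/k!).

L = (36 + 216·x + 432·x^2 + 288·x^3) - 2·Dx + (1 + 2·x)·Dx^2  (order 2).
h: a_k = -1, 0, 18, 36, -36, -216, -1296/5, 864/5, 30672/35, 33696/35, …
ICs: h(0) = -1, h′(0) = 0.

f: a_k = -1, 0, 9/2, 0, -27/8, 0, 81/80, 0, -729/4480, 0, …
L₀ from L_f via x↦r, Dx↦r'^{-1}Dx.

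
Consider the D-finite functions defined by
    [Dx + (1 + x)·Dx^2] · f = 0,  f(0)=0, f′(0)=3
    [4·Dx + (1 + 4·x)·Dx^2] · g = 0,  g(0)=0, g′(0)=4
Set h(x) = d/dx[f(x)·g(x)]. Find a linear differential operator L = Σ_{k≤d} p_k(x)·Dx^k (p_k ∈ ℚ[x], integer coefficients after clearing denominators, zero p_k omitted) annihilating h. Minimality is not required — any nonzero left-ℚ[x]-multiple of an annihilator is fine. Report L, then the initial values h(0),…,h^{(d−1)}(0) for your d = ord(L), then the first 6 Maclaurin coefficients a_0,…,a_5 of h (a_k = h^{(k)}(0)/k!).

f: a_k = 0, 3, -3/2, 1, -3/4, 3/5, …
g: a_k = 0, 4, -8, 64/3, -64, 1024/5, …
Product ⇒ symmetric product L₀, ord ≤ 4.
h=h₀': d/dx-closure on L₀ ⇒ L.
L = (136 + 320·x + 256·x^2) + (290 + 1464·x + 2400·x^2 + 1280·x^3)·Dx + (92 + 740·x + 1992·x^2 + 2240·x^3 + 896·x^4)·Dx^2 + (5 + 58·x + 245·x^2 + 464·x^3 + 400·x^4 + 128·x^5)·Dx^3  (order 3).
h: a_k = 0, 24, -90, 320, -1175, 22204/5, …
ICs: h(0) = 0, h′(0) = 24, h′′(0) = -180.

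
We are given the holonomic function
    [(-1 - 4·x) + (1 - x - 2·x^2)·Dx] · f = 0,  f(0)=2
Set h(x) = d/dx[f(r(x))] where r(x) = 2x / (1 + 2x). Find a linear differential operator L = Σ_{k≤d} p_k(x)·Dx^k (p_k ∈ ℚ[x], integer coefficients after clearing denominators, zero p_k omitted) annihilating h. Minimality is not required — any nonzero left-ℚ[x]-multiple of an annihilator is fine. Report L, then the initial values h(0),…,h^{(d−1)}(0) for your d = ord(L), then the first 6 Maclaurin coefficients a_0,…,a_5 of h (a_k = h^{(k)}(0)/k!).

L = (8 + 48·x + 288·x^2 + 320·x^3) + (-1 - 14·x - 36·x^2 + 56·x^3 + 160·x^4)·Dx  (order 1).
h: a_k = 4, 32, 0, 512, -1280, 9216, …
ICs: h(0) = 4.

f: a_k = 2, 2, 6, 10, 22, 42, …
Change of var in L_f (x↦r) gives L₀.
h=h₀': d/dx-closure on L₀ ⇒ L.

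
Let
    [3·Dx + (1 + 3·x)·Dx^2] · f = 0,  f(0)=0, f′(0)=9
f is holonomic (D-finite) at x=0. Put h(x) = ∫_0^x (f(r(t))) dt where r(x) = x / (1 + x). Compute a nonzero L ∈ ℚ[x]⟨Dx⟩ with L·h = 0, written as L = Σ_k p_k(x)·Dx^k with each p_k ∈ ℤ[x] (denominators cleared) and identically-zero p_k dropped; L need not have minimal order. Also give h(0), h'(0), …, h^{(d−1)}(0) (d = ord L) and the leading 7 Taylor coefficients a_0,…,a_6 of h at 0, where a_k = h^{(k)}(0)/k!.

L = (5 + 8·x)·Dx^2 + (1 + 5·x + 4·x^2)·Dx^3  (order 3).
h: a_k = 0, 0, 9/2, -15/2, 63/4, -153/4, 1023/10, …
ICs: h(0) = 0, h′(0) = 0, h′′(0) = 9.

f: a_k = 0, 9, -27/2, 27, -243/4, 729/5, -729/2, …
f∘r: x↦r, Dx↦Dx/r' in L_f ⇒ L₀.
h=∫₀ˣh₀: take L = L₀·Dx.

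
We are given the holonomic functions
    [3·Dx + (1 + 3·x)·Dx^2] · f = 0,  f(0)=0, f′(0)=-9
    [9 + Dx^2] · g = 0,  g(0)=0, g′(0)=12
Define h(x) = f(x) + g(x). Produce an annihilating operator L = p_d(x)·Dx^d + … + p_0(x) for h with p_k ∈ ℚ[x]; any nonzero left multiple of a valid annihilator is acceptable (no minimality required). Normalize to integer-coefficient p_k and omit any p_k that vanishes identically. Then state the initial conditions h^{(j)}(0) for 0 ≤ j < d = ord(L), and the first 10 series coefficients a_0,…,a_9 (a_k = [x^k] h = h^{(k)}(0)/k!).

L = (63 + 54·x + 81·x^2)·Dx + (9 + 45·x + 81·x^2 + 81·x^3)·Dx^2 + (7 + 6·x + 9·x^2)·Dx^3 + (1 + 5·x + 9·x^2 + 9·x^3)·Dx^4  (order 4).
h: a_k = 0, 3, 27/2, -45, 243/4, -1377/10, 729/2, -131463/140, 19683/8, -7348077/1120, …
ICs: h(0) = 0, h′(0) = 3, h′′(0) = 27, h′′′(0) = -270.

f: a_k = 0, -9, 27/2, -27, 243/4, -729/5, 729/2, -6561/7, 19683/8, -6561, …
g: a_k = 0, 12, 0, -18, 0, 81/10, 0, -243/140, 0, 243/1120, …
f+g: L₀ = lclm(L_f,L_g), ord ≤ 2+2.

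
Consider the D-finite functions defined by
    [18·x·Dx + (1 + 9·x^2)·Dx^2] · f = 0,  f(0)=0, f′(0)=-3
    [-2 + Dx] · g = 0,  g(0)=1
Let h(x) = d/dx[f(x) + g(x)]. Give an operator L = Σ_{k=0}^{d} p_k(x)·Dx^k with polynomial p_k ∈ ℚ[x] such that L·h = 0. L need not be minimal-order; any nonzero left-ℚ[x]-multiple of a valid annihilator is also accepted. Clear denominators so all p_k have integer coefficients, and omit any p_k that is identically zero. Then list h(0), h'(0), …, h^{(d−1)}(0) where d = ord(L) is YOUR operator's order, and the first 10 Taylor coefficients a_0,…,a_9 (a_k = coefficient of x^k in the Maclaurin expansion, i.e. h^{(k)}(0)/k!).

L = (18 - 36·x - 486·x^2 - 324·x^3) + (-11 + 207·x^2 - 162·x^4)·Dx + (1 + 9·x + 18·x^2 + 81·x^3 + 81·x^4)·Dx^2  (order 2).
h: a_k = -1, 4, 31, 8/3, -725/3, 8/15, 98423/45, 16/315, -6200141/315, 8/2835, …
ICs: h(0) = -1, h′(0) = 4.

f: a_k = 0, -3, 0, 9, 0, -243/5, 0, 2187/7, 0, -2187, …
g: a_k = 1, 2, 2, 4/3, 2/3, 4/15, 4/45, 8/315, 2/315, 4/2835, …
f+g: L₀ = lclm(L_f,L_g), ord ≤ 2+1.
h=h₀': d/dx-closure on L₀ ⇒ L.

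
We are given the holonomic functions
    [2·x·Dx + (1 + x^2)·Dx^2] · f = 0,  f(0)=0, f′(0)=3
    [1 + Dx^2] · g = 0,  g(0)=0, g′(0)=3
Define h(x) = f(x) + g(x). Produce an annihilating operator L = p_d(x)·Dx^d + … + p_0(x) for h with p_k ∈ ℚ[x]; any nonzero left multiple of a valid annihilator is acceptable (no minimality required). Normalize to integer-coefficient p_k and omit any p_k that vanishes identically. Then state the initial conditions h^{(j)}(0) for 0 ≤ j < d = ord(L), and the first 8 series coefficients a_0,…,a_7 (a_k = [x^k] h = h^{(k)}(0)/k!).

L = (-22·x + 28·x^3 + 2·x^5)·Dx + (-1 + 7·x^2 + 9·x^4 + x^6)·Dx^2 + (-22·x + 28·x^3 + 2·x^5)·Dx^3 + (-1 + 7·x^2 + 9·x^4 + x^6)·Dx^4  (order 4).
h: a_k = 0, 6, 0, -3/2, 0, 5/8, 0, -103/240, …
ICs: h(0) = 0, h′(0) = 6, h′′(0) = 0, h′′′(0) = -9.

f: a_k = 0, 3, 0, -1, 0, 3/5, 0, -3/7, …
g: a_k = 0, 3, 0, -1/2, 0, 1/40, 0, -1/1680, …
f+g: L₀ = lclm(L_f,L_g), ord ≤ 2+2.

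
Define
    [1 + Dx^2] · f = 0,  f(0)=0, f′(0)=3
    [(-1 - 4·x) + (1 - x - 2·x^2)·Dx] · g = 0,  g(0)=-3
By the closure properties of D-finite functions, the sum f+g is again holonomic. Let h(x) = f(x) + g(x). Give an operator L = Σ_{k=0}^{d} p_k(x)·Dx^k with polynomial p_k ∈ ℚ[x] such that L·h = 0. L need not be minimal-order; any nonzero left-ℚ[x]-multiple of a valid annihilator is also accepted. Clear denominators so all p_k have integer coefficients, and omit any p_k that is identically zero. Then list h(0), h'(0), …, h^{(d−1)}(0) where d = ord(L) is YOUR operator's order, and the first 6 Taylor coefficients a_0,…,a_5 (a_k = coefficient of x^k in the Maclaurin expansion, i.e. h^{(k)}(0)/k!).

L = (-31 - 146·x - 133·x^2 - 184·x^3 - 20·x^4 - 16·x^5) + (7 + 3·x - 3·x^2 - 37·x^3 - 42·x^4 - 12·x^5 - 8·x^6)·Dx + (-31 - 146·x - 133·x^2 - 184·x^3 - 20·x^4 - 16·x^5)·Dx^2 + (7 + 3·x - 3·x^2 - 37·x^3 - 42·x^4 - 12·x^5 - 8·x^6)·Dx^3  (order 3).
h: a_k = -3, 0, -9, -31/2, -33, -2519/40, …
ICs: h(0) = -3, h′(0) = 0, h′′(0) = -18.

f: a_k = 0, 3, 0, -1/2, 0, 1/40, …
g: a_k = -3, -3, -9, -15, -33, -63, …
h₀=f+g: left-lcm gives L₀, ord ≤ 3.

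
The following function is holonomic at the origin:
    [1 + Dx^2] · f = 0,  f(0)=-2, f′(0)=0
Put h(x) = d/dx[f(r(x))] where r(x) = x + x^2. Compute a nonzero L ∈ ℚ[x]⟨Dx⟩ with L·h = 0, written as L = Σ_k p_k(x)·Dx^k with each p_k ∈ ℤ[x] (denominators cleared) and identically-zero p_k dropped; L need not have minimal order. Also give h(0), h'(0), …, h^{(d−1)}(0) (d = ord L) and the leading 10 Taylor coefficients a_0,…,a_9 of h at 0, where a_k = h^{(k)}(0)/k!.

f: a_k = -2, 0, 1, 0, -1/12, 0, 1/360, 0, -1/20160, 0, …
h₀=f(r): pull back L_f along r ⇒ L₀.
h₀' ⇒ L via d/dx closure of L₀.
L = (13 + 8·x + 24·x^2 + 32·x^3 + 16·x^4) + (-6 - 12·x)·Dx + (1 + 4·x + 4·x^2)·Dx^2  (order 2).
h: a_k = 0, 2, 6, 11/3, -5/3, -179/60, -133/60, -841/2520, 139/280, 73081/181440, …
ICs: h(0) = 0, h′(0) = 2.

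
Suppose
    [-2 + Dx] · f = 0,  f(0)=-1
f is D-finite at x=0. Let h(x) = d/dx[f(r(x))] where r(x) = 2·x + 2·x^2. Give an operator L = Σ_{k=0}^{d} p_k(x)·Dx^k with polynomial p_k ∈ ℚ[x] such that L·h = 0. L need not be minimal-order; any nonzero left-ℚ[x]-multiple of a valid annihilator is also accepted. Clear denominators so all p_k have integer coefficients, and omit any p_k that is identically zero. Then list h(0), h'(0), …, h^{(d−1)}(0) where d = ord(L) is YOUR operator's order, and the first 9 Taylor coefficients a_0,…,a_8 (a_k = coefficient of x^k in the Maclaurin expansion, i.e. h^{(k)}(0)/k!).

L = (6 + 16·x + 16·x^2) + (-1 - 2·x)·Dx  (order 1).
h: a_k = -4, -24, -80, -608/3, -416, -11072/15, -52096/45, -11520/7, -675968/315, …
ICs: h(0) = -4.

f: a_k = -1, -2, -2, -4/3, -2/3, -4/15, -4/45, -8/315, -2/315, …
Change of var in L_f (x↦r) gives L₀.
h=h₀': d/dx-closure on L₀ ⇒ L.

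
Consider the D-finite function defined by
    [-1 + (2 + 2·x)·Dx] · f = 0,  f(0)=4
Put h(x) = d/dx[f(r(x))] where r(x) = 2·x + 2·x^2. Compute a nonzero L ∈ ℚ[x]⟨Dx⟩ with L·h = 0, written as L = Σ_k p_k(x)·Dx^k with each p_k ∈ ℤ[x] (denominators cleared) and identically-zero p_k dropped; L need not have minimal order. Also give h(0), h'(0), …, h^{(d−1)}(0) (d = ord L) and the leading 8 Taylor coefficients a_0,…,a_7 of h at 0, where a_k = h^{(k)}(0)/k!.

f: a_k = 4, 2, -1/2, 1/4, -5/32, 7/64, -21/256, 33/512, …
Change of var in L_f (x↦r) gives L₀.
h₀' ⇒ L via d/dx closure of L₀.
L = 1 + (-1 - 4·x - 6·x^2 - 4·x^3)·Dx  (order 1).
h: a_k = 4, 4, -6, 6, -5/2, -9/2, 49/4, -61/4, …
ICs: h(0) = 4.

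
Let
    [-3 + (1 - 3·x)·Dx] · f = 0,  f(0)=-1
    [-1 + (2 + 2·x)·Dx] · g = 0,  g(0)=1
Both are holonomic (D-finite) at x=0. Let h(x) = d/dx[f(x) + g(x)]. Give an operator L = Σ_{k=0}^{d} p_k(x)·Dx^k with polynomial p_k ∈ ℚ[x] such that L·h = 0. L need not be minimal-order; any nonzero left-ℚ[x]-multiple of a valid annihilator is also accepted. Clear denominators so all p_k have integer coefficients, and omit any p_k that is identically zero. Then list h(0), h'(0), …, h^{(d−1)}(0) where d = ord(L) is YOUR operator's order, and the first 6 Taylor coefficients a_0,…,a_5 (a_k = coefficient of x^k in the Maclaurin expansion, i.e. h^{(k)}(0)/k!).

f: a_k = -1, -3, -9, -27, -81, -243, …
g: a_k = 1, 1/2, -1/8, 1/16, -5/128, 7/256, …
Weyl lclm of L_f,L_g ⇒ L₀ (ord ≤ 2).
Differentiate: ansatz ord ≤ ord L₀ ⇒ L.
L = (-126 - 54·x) + (-213 - 450·x - 189·x^2)·Dx + (26 - 34·x - 114·x^2 - 54·x^3)·Dx^2  (order 2).
h: a_k = -5/2, -73/4, -1293/16, -10373/32, -311005/256, -2239551/512, …
ICs: h(0) = -5/2, h′(0) = -73/4.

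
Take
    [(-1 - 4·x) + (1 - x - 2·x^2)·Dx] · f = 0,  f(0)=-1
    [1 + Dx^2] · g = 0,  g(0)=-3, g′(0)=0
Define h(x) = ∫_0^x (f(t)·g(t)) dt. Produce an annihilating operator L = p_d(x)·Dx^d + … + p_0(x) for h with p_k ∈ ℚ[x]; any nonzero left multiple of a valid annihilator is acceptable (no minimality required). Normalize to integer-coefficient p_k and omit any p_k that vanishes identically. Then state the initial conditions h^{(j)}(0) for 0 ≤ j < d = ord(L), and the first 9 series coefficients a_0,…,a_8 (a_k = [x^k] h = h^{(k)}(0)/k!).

L = (3 + x + 2·x^2)·Dx + (2 + 8·x)·Dx^2 + (-1 + x + 2·x^2)·Dx^3  (order 3).
h: a_k = 0, 3, 3/2, 5/2, 27/8, 229/40, 445/48, 27089/1680, 53789/1920, …
ICs: h(0) = 0, h′(0) = 3, h′′(0) = 3.

f: a_k = -1, -1, -3, -5, -11, -21, -43, -85, -171, …
g: a_k = -3, 0, 3/2, 0, -1/8, 0, 1/240, 0, -1/13440, …
L₀ := L_f ⊗_s L_g (sym. prod.), ord ≤ 2.
h=∫h₀ ⇒ L = L₀·Dx.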